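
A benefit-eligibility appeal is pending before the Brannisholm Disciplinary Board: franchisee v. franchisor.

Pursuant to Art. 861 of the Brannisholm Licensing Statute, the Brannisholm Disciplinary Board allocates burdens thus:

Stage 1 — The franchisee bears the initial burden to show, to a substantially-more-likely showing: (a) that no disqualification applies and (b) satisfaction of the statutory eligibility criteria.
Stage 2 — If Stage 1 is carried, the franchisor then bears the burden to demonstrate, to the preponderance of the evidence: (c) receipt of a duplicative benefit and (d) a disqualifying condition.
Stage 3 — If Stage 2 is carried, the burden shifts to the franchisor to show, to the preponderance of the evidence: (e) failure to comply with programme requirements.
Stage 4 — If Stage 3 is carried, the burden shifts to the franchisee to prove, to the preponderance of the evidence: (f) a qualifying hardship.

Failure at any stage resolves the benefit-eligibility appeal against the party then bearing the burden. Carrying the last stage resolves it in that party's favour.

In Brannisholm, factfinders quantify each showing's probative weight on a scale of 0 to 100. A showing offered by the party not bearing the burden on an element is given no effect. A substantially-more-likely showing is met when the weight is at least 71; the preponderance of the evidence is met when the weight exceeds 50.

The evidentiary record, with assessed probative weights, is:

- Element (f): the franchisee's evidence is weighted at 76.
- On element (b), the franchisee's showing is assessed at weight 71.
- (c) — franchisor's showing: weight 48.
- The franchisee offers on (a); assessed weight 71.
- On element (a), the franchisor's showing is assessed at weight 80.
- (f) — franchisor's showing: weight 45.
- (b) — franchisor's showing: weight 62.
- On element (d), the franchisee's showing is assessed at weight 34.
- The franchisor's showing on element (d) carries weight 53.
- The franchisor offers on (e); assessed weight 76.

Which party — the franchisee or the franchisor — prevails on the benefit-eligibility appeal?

Stage 1 (franchisee, a substantially-more-likely showing, weight is at least 71): (a) 71 (franchisor's 80 disregarded) ≥ 71 — meets; (b) 71 (franchisor's 62 disregarded) ≥ 71 — meets.
  Stage 1 is satisfied; the onus moves to the franchisor.
Stage 2 (franchisor, the preponderance of the evidence, weight exceeds 50): (c) 48 ≤ 50 — fails; (d) 53 (franchisee's 34 disregarded) > 50 — meets.
  Not every element is met, so the franchisor fails to carry Stage 2.
The franchisee prevails.

franchisee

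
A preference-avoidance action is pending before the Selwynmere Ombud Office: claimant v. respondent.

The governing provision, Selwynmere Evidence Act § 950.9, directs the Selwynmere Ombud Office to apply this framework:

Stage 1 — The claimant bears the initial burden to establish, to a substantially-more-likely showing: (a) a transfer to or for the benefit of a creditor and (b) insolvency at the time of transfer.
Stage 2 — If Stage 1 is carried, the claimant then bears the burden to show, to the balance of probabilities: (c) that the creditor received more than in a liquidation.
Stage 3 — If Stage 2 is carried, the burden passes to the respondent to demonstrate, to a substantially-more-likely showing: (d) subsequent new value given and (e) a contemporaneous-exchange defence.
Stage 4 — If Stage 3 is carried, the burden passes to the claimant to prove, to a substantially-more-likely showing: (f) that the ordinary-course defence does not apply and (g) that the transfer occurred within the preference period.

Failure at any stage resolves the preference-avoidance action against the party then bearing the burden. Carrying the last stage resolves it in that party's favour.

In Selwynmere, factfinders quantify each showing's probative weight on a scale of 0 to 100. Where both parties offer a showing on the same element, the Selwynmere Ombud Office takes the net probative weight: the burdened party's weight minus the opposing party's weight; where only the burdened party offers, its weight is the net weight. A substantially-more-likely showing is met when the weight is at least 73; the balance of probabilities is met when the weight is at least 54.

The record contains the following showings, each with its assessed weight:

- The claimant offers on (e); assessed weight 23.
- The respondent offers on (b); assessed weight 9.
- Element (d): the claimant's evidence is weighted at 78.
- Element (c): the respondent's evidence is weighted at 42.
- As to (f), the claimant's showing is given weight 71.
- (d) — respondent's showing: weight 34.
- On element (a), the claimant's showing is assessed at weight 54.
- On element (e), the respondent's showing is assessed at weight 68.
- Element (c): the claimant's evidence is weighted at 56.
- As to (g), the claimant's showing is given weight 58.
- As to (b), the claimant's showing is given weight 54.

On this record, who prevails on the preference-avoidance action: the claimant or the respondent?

At Stage 1 the claimant must meet a substantially-more-likely showing (weight is at least 73): on (a) the weight is 54, < 73, so (a) does not meet the standard; on (b) the weight is 54 less the opposing 9 gives net 45, < 73, so (b) does not meet the standard.
  Not every element is met, so the claimant fails to carry Stage 1.
So the respondent prevails.

respondent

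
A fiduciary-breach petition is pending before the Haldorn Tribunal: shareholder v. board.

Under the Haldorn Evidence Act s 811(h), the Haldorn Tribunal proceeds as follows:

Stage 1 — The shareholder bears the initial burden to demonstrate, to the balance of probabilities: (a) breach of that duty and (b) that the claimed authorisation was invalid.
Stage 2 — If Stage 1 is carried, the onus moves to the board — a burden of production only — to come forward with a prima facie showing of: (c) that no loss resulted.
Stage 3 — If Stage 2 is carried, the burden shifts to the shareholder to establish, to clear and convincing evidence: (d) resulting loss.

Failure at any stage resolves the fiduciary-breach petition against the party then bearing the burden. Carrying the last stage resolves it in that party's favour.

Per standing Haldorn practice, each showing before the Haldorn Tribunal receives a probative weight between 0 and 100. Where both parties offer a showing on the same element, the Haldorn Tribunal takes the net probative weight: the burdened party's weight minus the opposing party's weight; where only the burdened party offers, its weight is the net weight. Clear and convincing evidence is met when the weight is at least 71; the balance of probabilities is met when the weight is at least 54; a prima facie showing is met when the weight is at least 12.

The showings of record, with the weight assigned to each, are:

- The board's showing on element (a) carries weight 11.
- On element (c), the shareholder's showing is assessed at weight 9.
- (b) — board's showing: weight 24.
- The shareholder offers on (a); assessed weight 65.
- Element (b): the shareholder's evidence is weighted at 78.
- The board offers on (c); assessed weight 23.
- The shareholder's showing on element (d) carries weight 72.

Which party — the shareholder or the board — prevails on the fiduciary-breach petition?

shareholder

At Stage 1 the shareholder must meet the balance of probabilities (weight is at least 54): on (a) the weight is 65 less the opposing 11 gives net 54, which does reach 54, so (a) meets the standard; on (b) the weight is 78 less the opposing 24 gives net 54, which does reach 54, so (b) meets the standard.
  Stage 1 is satisfied; the onus moves to the board.
At Stage 2 the board must meet a prima facie showing (weight is at least 12): on (c) the weight is 23 less the opposing 9 gives net 14, which does reach 12, so (c) meets the standard.
  Stage 2 is satisfied; the onus moves to the shareholder.
At Stage 3 the shareholder must meet clear and convincing evidence (weight is at least 71): on (d) the weight is 72, ≥ 71, so (d) meets the standard.
  The shareholder carries the last stage.
Every stage carried; the shareholder prevails.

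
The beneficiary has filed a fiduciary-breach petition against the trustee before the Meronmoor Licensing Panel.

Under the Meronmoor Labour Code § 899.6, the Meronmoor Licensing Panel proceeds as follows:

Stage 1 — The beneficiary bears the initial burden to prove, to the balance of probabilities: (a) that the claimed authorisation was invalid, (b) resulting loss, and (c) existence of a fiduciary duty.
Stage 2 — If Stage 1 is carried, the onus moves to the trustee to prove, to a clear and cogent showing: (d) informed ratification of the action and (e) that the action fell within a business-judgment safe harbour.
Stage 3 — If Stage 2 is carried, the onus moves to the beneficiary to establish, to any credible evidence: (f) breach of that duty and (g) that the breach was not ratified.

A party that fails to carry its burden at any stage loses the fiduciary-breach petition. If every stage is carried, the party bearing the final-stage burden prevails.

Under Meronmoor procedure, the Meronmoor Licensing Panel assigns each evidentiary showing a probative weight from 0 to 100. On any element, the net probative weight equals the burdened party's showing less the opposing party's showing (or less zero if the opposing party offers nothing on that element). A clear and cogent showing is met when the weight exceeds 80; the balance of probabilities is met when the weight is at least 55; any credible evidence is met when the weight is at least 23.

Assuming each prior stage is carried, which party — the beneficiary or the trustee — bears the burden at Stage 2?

trustee

Stage 2's rule assigns the burden to the trustee (to a clear and cogent showing).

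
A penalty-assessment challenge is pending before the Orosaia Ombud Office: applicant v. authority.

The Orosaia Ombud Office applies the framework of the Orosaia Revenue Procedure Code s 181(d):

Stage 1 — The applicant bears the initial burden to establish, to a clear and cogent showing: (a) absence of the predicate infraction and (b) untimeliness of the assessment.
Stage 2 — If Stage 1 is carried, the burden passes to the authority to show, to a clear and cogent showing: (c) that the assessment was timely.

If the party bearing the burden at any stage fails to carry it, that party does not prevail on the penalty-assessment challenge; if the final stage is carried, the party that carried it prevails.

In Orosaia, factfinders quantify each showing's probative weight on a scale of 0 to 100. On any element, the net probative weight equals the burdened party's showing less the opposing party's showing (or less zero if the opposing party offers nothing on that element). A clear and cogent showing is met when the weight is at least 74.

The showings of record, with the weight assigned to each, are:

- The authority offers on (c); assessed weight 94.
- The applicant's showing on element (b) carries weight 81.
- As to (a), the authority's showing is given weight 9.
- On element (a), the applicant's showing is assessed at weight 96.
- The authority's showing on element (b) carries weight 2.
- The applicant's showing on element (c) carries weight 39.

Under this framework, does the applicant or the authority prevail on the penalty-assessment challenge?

Stage 1 (applicant, a clear and cogent showing, weight is at least 74): (a) net 96−9=87 ≥ 74 — meets; (b) net 81−2=79 ≥ 74 — meets.
  All elements met. The burden passes to the authority.
Stage 2 (authority, a clear and cogent showing, weight is at least 74): (c) net 94−39=55 < 74 — fails.
  Stage 2 not carried; the authority fails its burden.
The applicant prevails.

applicant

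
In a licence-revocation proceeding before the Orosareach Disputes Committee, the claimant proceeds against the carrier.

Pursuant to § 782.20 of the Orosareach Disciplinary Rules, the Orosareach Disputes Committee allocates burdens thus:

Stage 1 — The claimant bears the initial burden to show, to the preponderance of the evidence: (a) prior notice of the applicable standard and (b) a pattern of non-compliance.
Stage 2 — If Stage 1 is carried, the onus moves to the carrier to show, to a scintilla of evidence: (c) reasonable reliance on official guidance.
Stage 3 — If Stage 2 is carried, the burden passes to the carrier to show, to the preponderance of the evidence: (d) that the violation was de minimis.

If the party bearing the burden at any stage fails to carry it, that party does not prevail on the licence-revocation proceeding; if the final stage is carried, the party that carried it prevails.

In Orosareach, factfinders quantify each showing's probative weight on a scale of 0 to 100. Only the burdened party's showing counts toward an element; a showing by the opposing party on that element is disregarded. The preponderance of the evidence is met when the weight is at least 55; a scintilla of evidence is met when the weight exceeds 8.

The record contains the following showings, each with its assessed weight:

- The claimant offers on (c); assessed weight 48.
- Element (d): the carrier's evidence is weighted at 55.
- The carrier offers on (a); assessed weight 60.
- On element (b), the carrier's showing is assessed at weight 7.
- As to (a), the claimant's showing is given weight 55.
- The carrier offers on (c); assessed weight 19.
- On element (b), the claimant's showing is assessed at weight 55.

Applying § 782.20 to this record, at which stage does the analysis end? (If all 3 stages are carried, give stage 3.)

stage 3

At Stage 1 the claimant must meet the preponderance of the evidence (weight is at least 55): on (a) the weight is 55 (the carrier's 60 is given no effect), ≥ 55, so (a) meets the standard; on (b) the weight is 55 (the carrier's 7 is given no effect), which does reach 55, so (b) meets the standard.
  All elements met. The burden passes to the carrier.
At Stage 2 the carrier must meet a scintilla of evidence (weight exceeds 8): on (c) the weight is 19 (the claimant's 48 is given no effect), which does exceed 8, so (c) meets the standard.
  All elements met. The carrier retains the burden for Stage 3.
At Stage 3 the carrier must meet the preponderance of the evidence (weight is at least 55): on (d) the weight is 55, ≥ 55, so (d) meets the standard.
  All elements met at the final stage.
Every stage carried; the carrier prevails.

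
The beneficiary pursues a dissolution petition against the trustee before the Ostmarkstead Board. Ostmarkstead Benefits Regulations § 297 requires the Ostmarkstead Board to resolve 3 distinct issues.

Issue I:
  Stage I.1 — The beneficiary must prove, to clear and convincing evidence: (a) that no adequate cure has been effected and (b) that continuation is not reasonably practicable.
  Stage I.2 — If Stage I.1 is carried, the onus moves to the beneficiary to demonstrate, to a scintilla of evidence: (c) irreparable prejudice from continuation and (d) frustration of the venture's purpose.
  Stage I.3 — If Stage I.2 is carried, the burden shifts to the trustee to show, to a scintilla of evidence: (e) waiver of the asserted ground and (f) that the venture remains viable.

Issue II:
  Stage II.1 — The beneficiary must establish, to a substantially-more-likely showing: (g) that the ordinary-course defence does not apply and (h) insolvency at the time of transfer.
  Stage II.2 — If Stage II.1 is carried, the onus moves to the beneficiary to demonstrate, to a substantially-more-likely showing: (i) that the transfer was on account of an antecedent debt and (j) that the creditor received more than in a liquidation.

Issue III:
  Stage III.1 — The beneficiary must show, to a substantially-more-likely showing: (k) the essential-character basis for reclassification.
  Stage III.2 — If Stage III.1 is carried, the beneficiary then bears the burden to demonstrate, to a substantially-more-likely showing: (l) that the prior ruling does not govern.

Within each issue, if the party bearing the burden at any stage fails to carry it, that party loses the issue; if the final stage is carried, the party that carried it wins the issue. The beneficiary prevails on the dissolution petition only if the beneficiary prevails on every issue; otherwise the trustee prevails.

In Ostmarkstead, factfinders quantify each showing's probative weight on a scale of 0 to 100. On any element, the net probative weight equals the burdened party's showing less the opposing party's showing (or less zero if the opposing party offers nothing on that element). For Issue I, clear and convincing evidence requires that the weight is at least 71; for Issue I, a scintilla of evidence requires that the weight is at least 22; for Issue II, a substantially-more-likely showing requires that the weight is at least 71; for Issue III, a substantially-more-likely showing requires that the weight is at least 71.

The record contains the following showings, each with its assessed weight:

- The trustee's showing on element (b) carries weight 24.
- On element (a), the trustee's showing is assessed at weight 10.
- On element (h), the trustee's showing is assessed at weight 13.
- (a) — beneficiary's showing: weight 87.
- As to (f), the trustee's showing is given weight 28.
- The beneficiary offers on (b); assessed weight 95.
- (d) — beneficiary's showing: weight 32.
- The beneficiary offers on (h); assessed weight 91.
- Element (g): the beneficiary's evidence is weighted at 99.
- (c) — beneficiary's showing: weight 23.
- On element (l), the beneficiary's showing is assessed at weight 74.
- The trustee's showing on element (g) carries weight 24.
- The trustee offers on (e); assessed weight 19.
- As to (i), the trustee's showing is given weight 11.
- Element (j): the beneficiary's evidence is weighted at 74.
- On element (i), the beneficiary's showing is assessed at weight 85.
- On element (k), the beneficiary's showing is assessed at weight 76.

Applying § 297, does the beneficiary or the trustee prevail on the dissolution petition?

beneficiary

— Issue I —
At Stage I.1 the beneficiary must meet clear and convincing evidence (weight is at least 71): on (a) the weight is 87 less the opposing 10 gives net 77, ≥ 71, so (a) meets the standard; on (b) the weight is 95 less the opposing 24 gives net 71, which does reach 71, so (b) meets the standard.
  Stage I.1 carried; the burden remains with the beneficiary.
At Stage I.2 the beneficiary must meet a scintilla of evidence (weight is at least 22): on (c) the weight is 23, which does reach 22, so (c) meets the standard; on (d) the weight is 32, which does reach 22, so (d) meets the standard.
  All elements met. The burden passes to the trustee.
At Stage I.3 the trustee must meet a scintilla of evidence (weight is at least 22): on (e) the weight is 19, < 22, so (e) does not meet the standard; on (f) the weight is 28, ≥ 22, so (f) meets the standard.
  Not every element is met, so the trustee fails to carry Stage I.3.
So the beneficiary prevails on this issue.
— Issue II —
At Stage II.1 the beneficiary must meet a substantially-more-likely showing (weight is at least 71): on (g) the weight is 99 less the opposing 24 gives net 75, ≥ 71, so (g) meets the standard; on (h) the weight is 91 less the opposing 13 gives net 78, which does reach 71, so (h) meets the standard.
  Stage II.1 is satisfied; the beneficiary continues to bear the burden.
At Stage II.2 the beneficiary must meet a substantially-more-likely showing (weight is at least 71): on (i) the weight is 85 less the opposing 11 gives net 74, which does reach 71, so (i) meets the standard; on (j) the weight is 74, which does reach 71, so (j) meets the standard.
  All elements met at the final stage.
All stages carried — the beneficiary prevails on this issue.
— Issue III —
At Stage III.1 the beneficiary must meet a substantially-more-likely showing (weight is at least 71): on (k) the weight is 76, which does reach 71, so (k) meets the standard.
  Stage III.1 carried; the burden remains with the beneficiary.
At Stage III.2 the beneficiary must meet a substantially-more-likely showing (weight is at least 71): on (l) the weight is 74, which does reach 71, so (l) meets the standard.
  The beneficiary carries the last stage.
All stages carried — the beneficiary prevails on this issue.
Per-issue: Issue I → beneficiary; Issue II → beneficiary; Issue III → beneficiary. The beneficiary must prevail on every issue; overall, the beneficiary prevails.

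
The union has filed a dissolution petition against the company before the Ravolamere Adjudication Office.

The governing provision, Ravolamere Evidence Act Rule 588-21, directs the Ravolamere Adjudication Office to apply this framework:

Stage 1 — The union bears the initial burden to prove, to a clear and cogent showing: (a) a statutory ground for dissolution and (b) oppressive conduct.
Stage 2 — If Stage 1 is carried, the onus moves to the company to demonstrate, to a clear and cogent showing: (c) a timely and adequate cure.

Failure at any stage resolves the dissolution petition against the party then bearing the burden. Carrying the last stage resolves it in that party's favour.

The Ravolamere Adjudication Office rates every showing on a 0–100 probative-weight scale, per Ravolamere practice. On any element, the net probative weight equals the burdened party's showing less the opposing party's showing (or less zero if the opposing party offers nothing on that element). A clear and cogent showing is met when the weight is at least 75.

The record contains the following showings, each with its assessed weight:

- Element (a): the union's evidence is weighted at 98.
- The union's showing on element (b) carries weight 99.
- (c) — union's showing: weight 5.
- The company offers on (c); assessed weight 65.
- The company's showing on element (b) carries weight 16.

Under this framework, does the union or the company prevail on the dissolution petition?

union

At Stage 1 the union must meet a clear and cogent showing (weight is at least 75): on (a) the weight is 98, ≥ 75, so (a) meets the standard; on (b) the weight is 99 less the opposing 16 gives net 83, ≥ 75, so (b) meets the standard.
  The union carries Stage 1; the company now bears the burden.
At Stage 2 the company must meet a clear and cogent showing (weight is at least 75): on (c) the weight is 65 less the opposing 5 gives net 60, which does not reach 75, so (c) does not meet the standard.
  The company does not carry Stage 2.
The union prevails.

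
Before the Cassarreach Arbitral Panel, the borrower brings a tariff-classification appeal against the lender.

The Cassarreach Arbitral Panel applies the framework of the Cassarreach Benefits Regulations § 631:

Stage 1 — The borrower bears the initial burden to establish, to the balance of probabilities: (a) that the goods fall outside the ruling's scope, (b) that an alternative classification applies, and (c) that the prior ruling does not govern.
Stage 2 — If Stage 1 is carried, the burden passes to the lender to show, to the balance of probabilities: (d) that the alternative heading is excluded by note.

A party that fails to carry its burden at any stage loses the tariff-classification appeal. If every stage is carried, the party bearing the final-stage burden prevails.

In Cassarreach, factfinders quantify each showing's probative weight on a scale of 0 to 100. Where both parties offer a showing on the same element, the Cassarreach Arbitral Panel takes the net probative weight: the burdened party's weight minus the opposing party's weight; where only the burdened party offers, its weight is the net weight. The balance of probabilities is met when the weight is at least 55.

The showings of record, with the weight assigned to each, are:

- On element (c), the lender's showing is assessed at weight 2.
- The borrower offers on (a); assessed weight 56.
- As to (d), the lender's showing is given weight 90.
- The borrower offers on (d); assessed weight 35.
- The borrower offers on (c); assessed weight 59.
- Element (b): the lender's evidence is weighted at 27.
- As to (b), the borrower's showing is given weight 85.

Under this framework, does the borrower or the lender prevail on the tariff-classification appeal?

At Stage 1 the borrower must meet the balance of probabilities (weight is at least 55): on (a) the weight is 56, ≥ 55, so (a) meets the standard; on (b) the weight is 85 less the opposing 27 gives net 58, ≥ 55, so (b) meets the standard; on (c) the weight is 59 less the opposing 2 gives net 57, which does reach 55, so (c) meets the standard.
  Stage 1 is satisfied; the onus moves to the lender.
At Stage 2 the lender must meet the balance of probabilities (weight is at least 55): on (d) the weight is 90 less the opposing 35 gives net 55, ≥ 55, so (d) meets the standard.
  The lender carries the last stage.
Every stage carried; the lender prevails.

lender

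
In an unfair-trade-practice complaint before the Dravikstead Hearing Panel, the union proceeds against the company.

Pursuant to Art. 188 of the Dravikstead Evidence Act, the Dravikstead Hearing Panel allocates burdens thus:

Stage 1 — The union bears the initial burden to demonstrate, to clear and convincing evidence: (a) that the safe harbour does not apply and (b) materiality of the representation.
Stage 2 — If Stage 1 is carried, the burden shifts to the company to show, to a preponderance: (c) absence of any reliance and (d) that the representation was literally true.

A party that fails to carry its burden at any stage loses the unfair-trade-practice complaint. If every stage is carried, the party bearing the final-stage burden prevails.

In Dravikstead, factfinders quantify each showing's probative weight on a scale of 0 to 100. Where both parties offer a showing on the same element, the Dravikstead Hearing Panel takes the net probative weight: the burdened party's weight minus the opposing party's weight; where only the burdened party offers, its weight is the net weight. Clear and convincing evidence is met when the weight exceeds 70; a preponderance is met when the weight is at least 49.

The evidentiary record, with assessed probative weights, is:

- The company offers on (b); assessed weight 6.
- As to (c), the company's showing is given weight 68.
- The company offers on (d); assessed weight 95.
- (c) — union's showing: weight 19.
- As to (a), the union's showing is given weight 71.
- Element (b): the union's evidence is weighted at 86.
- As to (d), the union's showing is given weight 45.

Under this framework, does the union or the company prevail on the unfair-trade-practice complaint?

company

At Stage 1 the union must meet clear and convincing evidence (weight exceeds 70): on (a) the weight is 71, which does exceed 70, so (a) meets the standard; on (b) the weight is 86 less the opposing 6 gives net 80, which does exceed 70, so (b) meets the standard.
  The union carries Stage 1; the company now bears the burden.
At Stage 2 the company must meet a preponderance (weight is at least 49): on (c) the weight is 68 less the opposing 19 gives net 49, ≥ 49, so (c) meets the standard; on (d) the weight is 95 less the opposing 45 gives net 50, ≥ 49, so (d) meets the standard.
  The company carries the last stage.
Every stage carried; the company prevails.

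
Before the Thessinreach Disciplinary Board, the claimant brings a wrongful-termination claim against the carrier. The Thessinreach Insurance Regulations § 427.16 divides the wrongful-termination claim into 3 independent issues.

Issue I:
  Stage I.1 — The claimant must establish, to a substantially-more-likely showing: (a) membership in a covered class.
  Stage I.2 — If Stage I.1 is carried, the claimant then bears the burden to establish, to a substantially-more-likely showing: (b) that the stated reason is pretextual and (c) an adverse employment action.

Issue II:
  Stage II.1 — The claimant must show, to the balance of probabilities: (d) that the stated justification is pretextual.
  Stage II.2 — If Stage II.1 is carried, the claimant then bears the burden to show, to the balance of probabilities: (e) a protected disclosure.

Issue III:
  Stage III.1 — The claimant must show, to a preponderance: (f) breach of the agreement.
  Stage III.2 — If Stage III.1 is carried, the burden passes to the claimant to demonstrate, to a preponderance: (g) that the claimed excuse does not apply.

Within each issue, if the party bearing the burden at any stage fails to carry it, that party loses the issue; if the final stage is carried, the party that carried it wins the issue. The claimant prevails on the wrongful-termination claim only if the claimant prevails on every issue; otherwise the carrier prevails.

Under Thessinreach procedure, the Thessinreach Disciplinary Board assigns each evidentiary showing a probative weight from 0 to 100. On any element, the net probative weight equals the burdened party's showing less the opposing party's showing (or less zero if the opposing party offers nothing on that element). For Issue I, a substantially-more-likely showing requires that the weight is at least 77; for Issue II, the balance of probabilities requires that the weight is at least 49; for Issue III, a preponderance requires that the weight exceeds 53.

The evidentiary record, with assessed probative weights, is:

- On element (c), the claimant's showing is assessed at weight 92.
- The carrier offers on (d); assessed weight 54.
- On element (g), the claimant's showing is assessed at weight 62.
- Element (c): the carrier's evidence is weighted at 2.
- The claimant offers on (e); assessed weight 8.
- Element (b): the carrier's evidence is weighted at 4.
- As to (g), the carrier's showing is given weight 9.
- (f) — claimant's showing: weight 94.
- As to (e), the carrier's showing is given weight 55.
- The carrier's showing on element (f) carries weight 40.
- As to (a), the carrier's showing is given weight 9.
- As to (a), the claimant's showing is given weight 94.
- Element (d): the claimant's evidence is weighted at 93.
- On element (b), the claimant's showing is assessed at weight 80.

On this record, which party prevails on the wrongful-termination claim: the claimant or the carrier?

— Issue I —
Stage I.1 — burden on claimant; standard: a substantially-more-likely showing (weight is at least 77).
    (a): 94 − 9 = 85 ≥ 77 [met]
  Stage I.1 is satisfied; the claimant continues to bear the burden.
Stage I.2 — burden on claimant; standard: a substantially-more-likely showing (weight is at least 77).
    (b): 80 − 4 = 76 < 77 [not met]
    (c): 92 − 2 = 90 ≥ 77 [met]
  Stage I.2 not carried; the claimant fails its burden.
So the carrier prevails on this issue.
— Issue II —
Stage II.1 (claimant, the balance of probabilities, weight is at least 49): (d) net 93−54=39 < 49 — fails.
  Stage II.1 not carried; the claimant fails its burden.
The carrier prevails on this issue.
— Issue III —
Stage III.1 — burden on claimant; standard: a preponderance (weight exceeds 53).
    (f): 94 − 40 = 54 > 53 [met]
  Stage III.1 is satisfied; the claimant continues to bear the burden.
Stage III.2 — burden on claimant; standard: a preponderance (weight exceeds 53).
    (g): 62 − 9 = 53 ≤ 53 [not met]
  The claimant does not carry Stage III.2.
The analysis ends at Stage III.2; the carrier prevails on this issue.
Per-issue: Issue I → carrier; Issue II → carrier; Issue III → carrier. The claimant must prevail on every issue; overall, the carrier prevails.

carrier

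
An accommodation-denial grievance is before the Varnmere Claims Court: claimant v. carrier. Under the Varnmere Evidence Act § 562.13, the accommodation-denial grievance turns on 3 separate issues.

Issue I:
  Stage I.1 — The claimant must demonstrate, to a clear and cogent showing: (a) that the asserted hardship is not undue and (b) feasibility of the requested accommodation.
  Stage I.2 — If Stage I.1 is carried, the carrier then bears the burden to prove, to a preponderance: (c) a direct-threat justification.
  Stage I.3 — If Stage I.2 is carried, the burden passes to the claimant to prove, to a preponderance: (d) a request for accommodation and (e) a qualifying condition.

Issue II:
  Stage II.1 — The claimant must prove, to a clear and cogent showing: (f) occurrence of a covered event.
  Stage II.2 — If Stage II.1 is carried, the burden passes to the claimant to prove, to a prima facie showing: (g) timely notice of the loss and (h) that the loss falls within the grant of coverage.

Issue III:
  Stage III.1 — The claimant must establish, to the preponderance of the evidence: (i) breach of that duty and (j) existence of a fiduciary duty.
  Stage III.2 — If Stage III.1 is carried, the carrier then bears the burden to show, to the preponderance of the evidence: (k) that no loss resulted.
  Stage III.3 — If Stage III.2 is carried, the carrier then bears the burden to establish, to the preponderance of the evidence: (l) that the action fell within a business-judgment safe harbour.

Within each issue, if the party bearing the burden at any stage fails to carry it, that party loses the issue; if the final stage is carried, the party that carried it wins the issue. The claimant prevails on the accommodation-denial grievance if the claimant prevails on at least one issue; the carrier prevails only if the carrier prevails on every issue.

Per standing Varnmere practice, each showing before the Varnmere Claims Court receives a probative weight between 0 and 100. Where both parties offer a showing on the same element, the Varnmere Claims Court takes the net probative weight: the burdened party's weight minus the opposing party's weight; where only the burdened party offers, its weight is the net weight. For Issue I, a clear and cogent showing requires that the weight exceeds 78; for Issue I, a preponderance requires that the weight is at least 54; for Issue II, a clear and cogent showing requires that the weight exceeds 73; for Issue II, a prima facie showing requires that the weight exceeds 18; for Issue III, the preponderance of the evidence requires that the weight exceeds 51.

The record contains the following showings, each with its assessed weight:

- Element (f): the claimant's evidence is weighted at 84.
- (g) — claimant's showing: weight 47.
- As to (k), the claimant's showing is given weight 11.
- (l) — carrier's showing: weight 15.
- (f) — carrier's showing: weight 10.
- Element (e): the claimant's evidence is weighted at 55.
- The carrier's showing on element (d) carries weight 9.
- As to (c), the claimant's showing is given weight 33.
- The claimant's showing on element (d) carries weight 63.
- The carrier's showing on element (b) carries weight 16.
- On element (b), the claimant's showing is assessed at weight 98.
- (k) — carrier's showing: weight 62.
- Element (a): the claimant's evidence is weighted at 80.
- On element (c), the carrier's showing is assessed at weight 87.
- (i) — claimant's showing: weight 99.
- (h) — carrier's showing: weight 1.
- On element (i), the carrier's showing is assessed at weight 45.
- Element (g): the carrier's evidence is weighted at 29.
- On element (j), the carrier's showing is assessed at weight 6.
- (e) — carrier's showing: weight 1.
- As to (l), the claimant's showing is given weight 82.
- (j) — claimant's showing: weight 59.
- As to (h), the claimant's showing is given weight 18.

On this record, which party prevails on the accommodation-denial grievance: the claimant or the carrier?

claimant

— Issue I —
Stage I.1 (claimant, a clear and cogent showing, weight exceeds 78): (a) 80 > 78 — meets; (b) net 98−16=82 > 78 — meets.
  Stage I.1 is satisfied; the onus moves to the carrier.
Stage I.2 (carrier, a preponderance, weight is at least 54): (c) net 87−33=54 ≥ 54 — meets.
  All elements met. The burden passes to the claimant.
Stage I.3 (claimant, a preponderance, weight is at least 54): (d) net 63−9=54 ≥ 54 — meets; (e) net 55−1=54 ≥ 54 — meets.
  Stage I.3 carried; the final stage is satisfied.
All stages carried — the claimant prevails on this issue.
— Issue II —
Stage II.1 — burden on claimant; standard: a clear and cogent showing (weight exceeds 73).
    (f): 84 − 10 = 74 > 73 [met]
  All elements met. The claimant retains the burden for Stage II.2.
Stage II.2 — burden on claimant; standard: a prima facie showing (weight exceeds 18).
    (g): 47 − 29 = 18 ≤ 18 [not met]
    (h): 18 − 1 = 17 ≤ 18 [not met]
  Not every element is met, so the claimant fails to carry Stage II.2.
So the carrier prevails on this issue.
— Issue III —
At Stage III.1 the claimant must meet the preponderance of the evidence (weight exceeds 51): on (i) the weight is 99 less the opposing 45 gives net 54, which does exceed 51, so (i) meets the standard; on (j) the weight is 59 less the opposing 6 gives net 53, > 51, so (j) meets the standard.
  Stage III.1 carried; the burden shifts to the carrier.
At Stage III.2 the carrier must meet the preponderance of the evidence (weight exceeds 51): on (k) the weight is 62 less the opposing 11 gives net 51, which does not exceed 51, so (k) does not meet the standard.
  The carrier does not carry Stage III.2.
The claimant prevails on this issue.
Per-issue: Issue I → claimant; Issue II → carrier; Issue III → claimant. The claimant must prevail on at least one issue; overall, the claimant prevails.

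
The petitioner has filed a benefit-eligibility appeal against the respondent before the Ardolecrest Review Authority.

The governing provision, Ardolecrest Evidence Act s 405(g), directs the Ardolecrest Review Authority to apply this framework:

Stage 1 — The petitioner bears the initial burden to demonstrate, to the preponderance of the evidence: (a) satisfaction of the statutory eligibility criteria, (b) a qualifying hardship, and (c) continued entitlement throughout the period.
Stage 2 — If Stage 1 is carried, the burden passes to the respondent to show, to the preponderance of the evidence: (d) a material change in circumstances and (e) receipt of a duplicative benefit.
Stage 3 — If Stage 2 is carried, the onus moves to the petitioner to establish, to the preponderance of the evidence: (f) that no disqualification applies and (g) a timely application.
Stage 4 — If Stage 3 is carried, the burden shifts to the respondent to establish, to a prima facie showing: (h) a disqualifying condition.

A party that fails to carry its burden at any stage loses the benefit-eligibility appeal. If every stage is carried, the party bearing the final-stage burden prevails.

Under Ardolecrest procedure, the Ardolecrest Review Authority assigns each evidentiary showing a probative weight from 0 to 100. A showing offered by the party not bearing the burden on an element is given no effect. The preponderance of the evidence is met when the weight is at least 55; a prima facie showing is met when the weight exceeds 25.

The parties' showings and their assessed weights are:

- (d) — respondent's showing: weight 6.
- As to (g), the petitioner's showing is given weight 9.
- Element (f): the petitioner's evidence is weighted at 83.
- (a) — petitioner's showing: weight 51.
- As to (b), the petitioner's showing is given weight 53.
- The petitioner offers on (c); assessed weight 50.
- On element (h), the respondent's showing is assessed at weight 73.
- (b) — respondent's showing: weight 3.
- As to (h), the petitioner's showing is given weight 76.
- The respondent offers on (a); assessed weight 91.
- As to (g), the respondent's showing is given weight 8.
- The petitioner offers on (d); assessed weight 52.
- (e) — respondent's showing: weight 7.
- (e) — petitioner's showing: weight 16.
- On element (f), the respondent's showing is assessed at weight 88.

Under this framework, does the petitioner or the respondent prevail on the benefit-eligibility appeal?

respondent

Stage 1 — burden on petitioner; standard: the preponderance of the evidence (weight is at least 55).
    (a): 51 (respondent's 91 disregarded) < 55 [not met]
    (b): 53 (respondent's 3 disregarded) < 55 [not met]
    (c): 50 < 55 [not met]
  Not every element is met, so the petitioner fails to carry Stage 1.
So the respondent prevails.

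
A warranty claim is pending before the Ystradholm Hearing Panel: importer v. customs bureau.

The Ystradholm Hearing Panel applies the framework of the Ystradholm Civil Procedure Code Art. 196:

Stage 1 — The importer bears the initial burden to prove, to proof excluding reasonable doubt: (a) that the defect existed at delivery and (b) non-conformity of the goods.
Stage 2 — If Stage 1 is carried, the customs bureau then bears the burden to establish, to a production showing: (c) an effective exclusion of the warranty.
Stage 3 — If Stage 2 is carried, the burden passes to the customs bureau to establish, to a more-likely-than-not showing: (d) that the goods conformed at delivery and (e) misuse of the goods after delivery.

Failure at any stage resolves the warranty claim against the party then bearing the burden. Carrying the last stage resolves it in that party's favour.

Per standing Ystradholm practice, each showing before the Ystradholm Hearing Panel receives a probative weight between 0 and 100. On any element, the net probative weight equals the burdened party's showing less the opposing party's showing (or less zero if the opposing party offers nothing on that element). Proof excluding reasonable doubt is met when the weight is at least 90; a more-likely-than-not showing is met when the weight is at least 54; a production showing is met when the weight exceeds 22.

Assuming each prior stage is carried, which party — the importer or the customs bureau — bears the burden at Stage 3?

customs bureau

Stage 3's rule assigns the burden to the customs bureau (to a more-likely-than-not showing).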